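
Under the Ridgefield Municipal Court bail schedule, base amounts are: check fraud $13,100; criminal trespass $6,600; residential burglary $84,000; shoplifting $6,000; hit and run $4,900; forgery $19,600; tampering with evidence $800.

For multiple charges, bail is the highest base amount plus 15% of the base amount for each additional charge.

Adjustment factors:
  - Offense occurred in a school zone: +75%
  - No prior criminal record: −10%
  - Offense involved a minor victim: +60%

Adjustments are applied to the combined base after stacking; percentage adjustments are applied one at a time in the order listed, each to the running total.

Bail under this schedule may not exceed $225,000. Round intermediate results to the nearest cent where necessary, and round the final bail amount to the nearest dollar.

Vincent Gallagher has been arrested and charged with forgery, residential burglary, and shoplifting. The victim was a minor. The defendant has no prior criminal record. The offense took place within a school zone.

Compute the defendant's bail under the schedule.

$221,357

Base amounts from the schedule: forgery $19,600; residential burglary $84,000; shoplifting $6,000.
Stacking rule: highest base plus 15% of each additional charge. Highest is residential burglary at $84,000. Additional: $19,600 × 15% = $2,940; $6,000 × 15% = $900. Combined base = $84,000 + $3,840 = $87,840.
Offense occurred in a school zone (+75%): $87,840 × 1.75 = $153,720.
No prior criminal record (−10%): $153,720 × 0.9 = $138,348.
Offense involved a minor victim (+60%): $138,348 × 1.6 = $221,356.80.
$221,356.80 is within the $225,000 maximum.
Rounded to the nearest dollar: $221,357.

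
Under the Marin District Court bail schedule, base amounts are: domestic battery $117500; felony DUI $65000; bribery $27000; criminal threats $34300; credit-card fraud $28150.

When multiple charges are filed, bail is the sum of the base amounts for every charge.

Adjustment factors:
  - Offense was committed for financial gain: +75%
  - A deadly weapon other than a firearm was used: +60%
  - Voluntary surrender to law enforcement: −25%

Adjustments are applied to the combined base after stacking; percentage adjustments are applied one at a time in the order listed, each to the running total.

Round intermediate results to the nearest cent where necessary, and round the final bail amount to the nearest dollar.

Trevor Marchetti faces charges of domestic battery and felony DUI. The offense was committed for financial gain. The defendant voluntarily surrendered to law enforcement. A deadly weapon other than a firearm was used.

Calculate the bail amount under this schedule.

$383250

Base amounts from the schedule: domestic battery $117500; felony DUI $65000.
Stacking rule: sum of all bases. $117500 + $65000 = $182500.
Offense was committed for financial gain (+75%): $182500 × 1.75 = $319375.
A deadly weapon other than a firearm was used (+60%): $319375 × 1.6 = $511000.
Voluntary surrender to law enforcement (−25%): $511000 × 0.75 = $383250.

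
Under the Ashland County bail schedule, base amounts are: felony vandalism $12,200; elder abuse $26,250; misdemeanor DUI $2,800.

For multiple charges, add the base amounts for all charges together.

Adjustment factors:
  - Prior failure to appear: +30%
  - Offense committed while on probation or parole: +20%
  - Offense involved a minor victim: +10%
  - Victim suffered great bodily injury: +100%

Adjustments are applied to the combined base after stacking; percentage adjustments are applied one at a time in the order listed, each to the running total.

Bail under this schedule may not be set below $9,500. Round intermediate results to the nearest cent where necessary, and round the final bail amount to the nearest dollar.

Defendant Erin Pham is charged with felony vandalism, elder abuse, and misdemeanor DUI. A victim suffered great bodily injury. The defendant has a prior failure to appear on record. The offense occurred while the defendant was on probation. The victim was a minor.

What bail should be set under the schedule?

Base amounts from the schedule: felony vandalism $12,200; elder abuse $26,250; misdemeanor DUI $2,800.
Stacking rule: sum of all bases. $12,200 + $26,250 + $2,800 = $41,250.
Prior failure to appear (+30%): $41,250 × 1.3 = $53,625.
Offense committed while on probation or parole (+20%): $53,625 × 1.2 = $64,350.
Offense involved a minor victim (+10%): $64,350 × 1.1 = $70,785.
Victim suffered great bodily injury (+100%): $70,785 × 2 = $141,570.
$141,570 is at or above the $9,500 minimum.

$141,570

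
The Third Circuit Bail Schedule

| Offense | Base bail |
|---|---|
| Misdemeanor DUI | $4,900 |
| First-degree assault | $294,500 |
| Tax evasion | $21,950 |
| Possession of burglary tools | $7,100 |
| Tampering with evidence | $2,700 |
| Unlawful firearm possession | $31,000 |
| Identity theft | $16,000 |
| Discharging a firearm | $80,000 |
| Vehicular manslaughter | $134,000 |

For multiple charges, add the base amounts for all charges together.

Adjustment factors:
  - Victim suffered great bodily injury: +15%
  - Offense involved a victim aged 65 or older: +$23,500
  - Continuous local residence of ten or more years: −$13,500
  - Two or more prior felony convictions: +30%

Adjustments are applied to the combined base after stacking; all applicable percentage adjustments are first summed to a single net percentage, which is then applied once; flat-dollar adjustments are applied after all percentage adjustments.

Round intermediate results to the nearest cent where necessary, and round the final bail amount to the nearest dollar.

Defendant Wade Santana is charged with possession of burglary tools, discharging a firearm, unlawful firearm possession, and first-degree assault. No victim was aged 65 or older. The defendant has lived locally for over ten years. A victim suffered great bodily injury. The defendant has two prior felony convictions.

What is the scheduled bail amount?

Base amounts from the schedule: possession of burglary tools $7,100; discharging a firearm $80,000; unlawful firearm possession $31,000; first-degree assault $294,500.
Stacking rule: sum of all bases. $7,100 + $80,000 + $31,000 + $294,500 = $412,600.
Net percentage adjustment: +15% +30% = +45%. $412,600 × 1.45 = $598,270.
Continuous local residence of ten or more years (−$13,500 flat): $598,270 − $13,500 = $584,770.

$584,770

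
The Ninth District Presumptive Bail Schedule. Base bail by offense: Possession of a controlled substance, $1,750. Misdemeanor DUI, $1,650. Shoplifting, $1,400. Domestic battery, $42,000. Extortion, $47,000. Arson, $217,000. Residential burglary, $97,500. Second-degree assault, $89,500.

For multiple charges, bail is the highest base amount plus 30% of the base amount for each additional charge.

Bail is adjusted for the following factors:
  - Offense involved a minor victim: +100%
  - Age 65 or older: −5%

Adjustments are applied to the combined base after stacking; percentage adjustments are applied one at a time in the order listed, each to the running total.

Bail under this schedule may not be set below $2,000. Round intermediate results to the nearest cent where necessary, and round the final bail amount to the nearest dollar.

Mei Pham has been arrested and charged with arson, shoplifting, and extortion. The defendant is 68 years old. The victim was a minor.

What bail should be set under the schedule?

Base amounts from the schedule: arson $217,000; shoplifting $1,400; extortion $47,000.
Stacking rule: highest base plus 30% of each additional charge. Highest is arson at $217,000. Additional: $1,400 × 30% = $420; $47,000 × 30% = $14,100. Combined base = $217,000 + $14,520 = $231,520.
Offense involved a minor victim (+100%): $231,520 × 2 = $463,040.
Age 65 or older (−5%): $463,040 × 0.95 = $439,888.
$439,888 is at or above the $2,000 minimum.

$439,888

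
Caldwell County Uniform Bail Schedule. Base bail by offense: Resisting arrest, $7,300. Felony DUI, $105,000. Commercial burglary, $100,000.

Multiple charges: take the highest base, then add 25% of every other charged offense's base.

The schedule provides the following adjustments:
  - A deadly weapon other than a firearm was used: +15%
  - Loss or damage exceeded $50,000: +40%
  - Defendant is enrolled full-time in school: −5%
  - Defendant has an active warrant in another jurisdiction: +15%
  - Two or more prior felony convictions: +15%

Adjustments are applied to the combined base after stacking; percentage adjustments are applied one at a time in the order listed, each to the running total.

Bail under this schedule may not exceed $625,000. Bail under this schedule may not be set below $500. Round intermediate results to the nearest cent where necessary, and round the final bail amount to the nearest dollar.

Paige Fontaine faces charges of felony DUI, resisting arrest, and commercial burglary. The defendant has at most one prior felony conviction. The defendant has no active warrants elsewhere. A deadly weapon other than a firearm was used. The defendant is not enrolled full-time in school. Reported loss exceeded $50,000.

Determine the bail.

Base amounts from the schedule: felony DUI $105,000; resisting arrest $7,300; commercial burglary $100,000.
Stacking rule: highest base plus 25% of each additional charge. Highest is felony DUI at $105,000. Additional: $7,300 × 25% = $1,825; $100,000 × 25% = $25,000. Combined base = $105,000 + $26,825 = $131,825.
A deadly weapon other than a firearm was used (+15%): $131,825 × 1.15 = $151,598.75.
Loss or damage exceeded $50,000 (+40%): $151,598.75 × 1.4 = $212,238.25.
$212,238.25 is within the $625,000 maximum.
$212,238.25 is at or above the $500 minimum.
Rounded to the nearest dollar: $212,238.

$212,238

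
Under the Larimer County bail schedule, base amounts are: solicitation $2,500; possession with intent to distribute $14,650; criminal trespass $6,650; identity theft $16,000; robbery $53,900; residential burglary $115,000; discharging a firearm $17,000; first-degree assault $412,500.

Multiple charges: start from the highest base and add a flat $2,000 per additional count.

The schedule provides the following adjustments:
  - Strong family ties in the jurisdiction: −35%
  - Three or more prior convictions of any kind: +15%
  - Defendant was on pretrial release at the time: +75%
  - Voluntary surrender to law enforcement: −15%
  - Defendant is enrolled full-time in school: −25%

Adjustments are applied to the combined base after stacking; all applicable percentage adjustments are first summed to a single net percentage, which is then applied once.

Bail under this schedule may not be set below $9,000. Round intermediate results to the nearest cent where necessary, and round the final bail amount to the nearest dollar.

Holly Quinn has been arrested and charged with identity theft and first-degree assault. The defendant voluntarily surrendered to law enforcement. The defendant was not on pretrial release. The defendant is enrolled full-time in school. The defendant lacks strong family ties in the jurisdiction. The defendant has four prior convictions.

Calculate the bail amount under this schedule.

$310,875

Base amounts from the schedule: identity theft $16,000; first-degree assault $412,500.
Stacking rule: highest base plus $2,000 per additional charge. Highest is first-degree assault at $412,500; 1 additional charge → +$2,000. Combined base = $414,500.
Net percentage adjustment: +15% −15% −25% = −25%. $414,500 × 0.75 = $310,875.
$310,875 is at or above the $9,000 minimum.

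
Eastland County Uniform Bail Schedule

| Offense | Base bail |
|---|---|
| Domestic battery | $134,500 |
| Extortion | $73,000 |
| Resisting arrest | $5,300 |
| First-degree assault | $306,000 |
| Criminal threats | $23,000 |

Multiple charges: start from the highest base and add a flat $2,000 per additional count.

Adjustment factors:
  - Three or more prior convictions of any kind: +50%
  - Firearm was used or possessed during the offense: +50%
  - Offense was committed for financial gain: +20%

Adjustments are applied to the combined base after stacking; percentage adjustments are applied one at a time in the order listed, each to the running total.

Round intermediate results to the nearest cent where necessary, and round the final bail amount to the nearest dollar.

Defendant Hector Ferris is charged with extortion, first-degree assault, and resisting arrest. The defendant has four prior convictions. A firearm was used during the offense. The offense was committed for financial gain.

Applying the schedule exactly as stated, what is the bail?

$837,000

Base amounts from the schedule: extortion $73,000; first-degree assault $306,000; resisting arrest $5,300.
Stacking rule: highest base plus $2,000 per additional charge. Highest is first-degree assault at $306,000; 2 additional charges → +$4,000. Combined base = $310,000.
Three or more prior convictions of any kind (+50%): $310,000 × 1.5 = $465,000.
Firearm was used or possessed during the offense (+50%): $465,000 × 1.5 = $697,500.
Offense was committed for financial gain (+20%): $697,500 × 1.2 = $837,000.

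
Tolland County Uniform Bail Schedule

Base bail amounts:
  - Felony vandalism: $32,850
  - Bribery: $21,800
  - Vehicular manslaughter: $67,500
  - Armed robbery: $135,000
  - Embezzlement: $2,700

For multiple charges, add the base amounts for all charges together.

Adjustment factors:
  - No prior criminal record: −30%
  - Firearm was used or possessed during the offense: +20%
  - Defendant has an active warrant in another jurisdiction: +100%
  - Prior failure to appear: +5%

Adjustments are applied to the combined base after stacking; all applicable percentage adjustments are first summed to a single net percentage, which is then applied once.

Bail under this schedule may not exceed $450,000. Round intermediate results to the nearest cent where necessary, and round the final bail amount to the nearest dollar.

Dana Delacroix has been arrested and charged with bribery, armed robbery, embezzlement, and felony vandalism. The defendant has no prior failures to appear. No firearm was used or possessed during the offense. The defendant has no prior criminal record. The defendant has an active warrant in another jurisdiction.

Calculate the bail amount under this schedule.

Base amounts from the schedule: bribery $21,800; armed robbery $135,000; embezzlement $2,700; felony vandalism $32,850.
Stacking rule: sum of all bases. $21,800 + $135,000 + $2,700 + $32,850 = $192,350.
Net percentage adjustment: −30% +100% = +70%. $192,350 × 1.7 = $326,995.
$326,995 is within the $450,000 maximum.

$326,995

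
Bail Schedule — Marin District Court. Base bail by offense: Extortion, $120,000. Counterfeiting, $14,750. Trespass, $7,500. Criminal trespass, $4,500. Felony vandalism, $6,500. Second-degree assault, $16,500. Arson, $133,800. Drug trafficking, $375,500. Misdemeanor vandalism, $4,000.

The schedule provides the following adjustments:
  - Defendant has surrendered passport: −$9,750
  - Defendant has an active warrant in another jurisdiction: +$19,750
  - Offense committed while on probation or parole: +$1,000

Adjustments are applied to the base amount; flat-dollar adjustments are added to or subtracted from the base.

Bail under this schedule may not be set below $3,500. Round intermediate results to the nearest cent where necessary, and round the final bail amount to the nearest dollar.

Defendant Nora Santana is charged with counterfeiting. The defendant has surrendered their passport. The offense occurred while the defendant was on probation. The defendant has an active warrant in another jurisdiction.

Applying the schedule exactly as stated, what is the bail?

Base amounts from the schedule: counterfeiting $14,750.
Single charge. Combined base = $14,750.
Defendant has surrendered passport (−$9,750 flat): $14,750 − $9,750 = $5,000.
Defendant has an active warrant in another jurisdiction (+$19,750 flat): $5,000 + $19,750 = $24,750.
Offense committed while on probation or parole (+$1,000 flat): $24,750 + $1,000 = $25,750.
$25,750 is at or above the $3,500 minimum.

$25,750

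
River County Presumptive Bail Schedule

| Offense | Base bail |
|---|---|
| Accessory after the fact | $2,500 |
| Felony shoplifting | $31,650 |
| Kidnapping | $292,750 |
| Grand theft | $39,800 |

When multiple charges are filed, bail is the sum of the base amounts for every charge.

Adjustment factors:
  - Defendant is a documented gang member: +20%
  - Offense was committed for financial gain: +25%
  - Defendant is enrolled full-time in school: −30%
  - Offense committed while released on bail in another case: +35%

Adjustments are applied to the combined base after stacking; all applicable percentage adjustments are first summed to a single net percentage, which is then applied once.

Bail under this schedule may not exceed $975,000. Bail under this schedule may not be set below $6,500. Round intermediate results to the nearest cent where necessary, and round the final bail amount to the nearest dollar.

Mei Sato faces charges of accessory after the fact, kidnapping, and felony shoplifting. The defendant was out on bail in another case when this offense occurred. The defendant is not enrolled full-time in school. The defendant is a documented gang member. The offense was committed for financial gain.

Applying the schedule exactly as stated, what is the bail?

$588,420

Base amounts from the schedule: accessory after the fact $2,500; kidnapping $292,750; felony shoplifting $31,650.
Stacking rule: sum of all bases. $2,500 + $292,750 + $31,650 = $326,900.
Net percentage adjustment: +20% +25% +35% = +80%. $326,900 × 1.8 = $588,420.
$588,420 is within the $975,000 maximum.
$588,420 is at or above the $6,500 minimum.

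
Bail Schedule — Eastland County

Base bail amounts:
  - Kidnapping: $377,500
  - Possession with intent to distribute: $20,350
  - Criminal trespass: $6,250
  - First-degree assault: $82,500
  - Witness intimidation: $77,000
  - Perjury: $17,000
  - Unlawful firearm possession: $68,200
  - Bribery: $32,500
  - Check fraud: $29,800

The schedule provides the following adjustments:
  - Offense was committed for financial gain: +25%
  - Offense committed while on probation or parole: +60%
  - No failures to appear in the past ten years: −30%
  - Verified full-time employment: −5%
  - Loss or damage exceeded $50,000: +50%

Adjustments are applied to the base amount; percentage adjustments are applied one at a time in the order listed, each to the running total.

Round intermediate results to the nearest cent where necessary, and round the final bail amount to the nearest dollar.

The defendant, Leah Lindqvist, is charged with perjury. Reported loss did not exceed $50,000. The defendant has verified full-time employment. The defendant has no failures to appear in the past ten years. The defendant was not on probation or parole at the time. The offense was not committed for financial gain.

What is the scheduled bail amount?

$11,305

Base amounts from the schedule: perjury $17,000.
Single charge. Combined base = $17,000.
No failures to appear in the past ten years (−30%): $17,000 × 0.7 = $11,900.
Verified full-time employment (−5%): $11,900 × 0.95 = $11,305.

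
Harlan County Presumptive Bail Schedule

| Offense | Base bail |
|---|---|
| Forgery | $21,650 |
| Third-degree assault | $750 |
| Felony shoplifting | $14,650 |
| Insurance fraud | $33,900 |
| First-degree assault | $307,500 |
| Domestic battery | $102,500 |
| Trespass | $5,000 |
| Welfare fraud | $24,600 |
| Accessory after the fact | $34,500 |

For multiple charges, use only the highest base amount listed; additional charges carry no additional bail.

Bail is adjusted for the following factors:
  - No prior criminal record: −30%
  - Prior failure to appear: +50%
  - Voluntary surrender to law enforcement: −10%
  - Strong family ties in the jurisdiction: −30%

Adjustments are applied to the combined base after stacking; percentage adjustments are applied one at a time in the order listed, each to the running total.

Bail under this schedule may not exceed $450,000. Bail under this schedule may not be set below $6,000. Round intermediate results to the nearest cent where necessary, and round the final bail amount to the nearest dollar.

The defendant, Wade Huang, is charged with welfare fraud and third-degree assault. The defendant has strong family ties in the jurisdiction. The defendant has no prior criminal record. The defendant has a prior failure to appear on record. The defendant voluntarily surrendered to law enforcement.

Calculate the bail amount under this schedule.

Base amounts from the schedule: welfare fraud $24,600; third-degree assault $750.
Stacking rule: use the highest base only. Highest is welfare fraud at $24,600. Combined base = $24,600.
No prior criminal record (−30%): $24,600 × 0.7 = $17,220.
Prior failure to appear (+50%): $17,220 × 1.5 = $25,830.
Voluntary surrender to law enforcement (−10%): $25,830 × 0.9 = $23,247.
Strong family ties in the jurisdiction (−30%): $23,247 × 0.7 = $16,272.90.
$16,272.90 is within the $450,000 maximum.
$16,272.90 is at or above the $6,000 minimum.
Rounded to the nearest dollar: $16,273.

$16,273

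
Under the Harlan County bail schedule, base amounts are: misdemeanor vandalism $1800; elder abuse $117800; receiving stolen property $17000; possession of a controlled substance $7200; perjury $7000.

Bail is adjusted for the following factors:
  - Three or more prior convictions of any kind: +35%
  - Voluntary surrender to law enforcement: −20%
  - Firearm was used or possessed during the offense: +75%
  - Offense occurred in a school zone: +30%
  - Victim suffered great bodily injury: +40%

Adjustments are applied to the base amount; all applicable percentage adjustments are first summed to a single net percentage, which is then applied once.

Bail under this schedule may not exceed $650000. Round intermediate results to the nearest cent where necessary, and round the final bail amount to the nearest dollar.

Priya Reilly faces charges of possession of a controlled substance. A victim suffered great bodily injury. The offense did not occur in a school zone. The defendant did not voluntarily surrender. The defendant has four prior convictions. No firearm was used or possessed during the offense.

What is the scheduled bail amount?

Base amounts from the schedule: possession of a controlled substance $7200.
Single charge. Combined base = $7200.
Net percentage adjustment: +35% +40% = +75%. $7200 × 1.75 = $12600.
$12600 is within the $650000 maximum.

$12600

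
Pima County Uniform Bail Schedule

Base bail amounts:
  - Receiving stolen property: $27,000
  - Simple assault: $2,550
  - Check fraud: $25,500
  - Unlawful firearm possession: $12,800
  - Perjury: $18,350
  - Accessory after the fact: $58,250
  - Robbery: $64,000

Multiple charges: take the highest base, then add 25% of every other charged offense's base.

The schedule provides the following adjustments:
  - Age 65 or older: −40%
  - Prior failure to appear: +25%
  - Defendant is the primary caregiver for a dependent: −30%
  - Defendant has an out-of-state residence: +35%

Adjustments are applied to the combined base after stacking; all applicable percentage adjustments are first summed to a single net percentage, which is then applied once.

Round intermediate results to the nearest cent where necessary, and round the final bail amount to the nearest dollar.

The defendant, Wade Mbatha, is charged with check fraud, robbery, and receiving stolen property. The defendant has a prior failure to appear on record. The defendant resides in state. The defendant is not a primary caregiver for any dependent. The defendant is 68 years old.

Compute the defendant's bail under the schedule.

Base amounts from the schedule: check fraud $25,500; robbery $64,000; receiving stolen property $27,000.
Stacking rule: highest base plus 25% of each additional charge. Highest is robbery at $64,000. Additional: $25,500 × 25% = $6,375; $27,000 × 25% = $6,750. Combined base = $64,000 + $13,125 = $77,125.
Net percentage adjustment: −40% +25% = −15%. $77,125 × 0.85 = $65,556.25.
Rounded to the nearest dollar: $65,556.

$65,556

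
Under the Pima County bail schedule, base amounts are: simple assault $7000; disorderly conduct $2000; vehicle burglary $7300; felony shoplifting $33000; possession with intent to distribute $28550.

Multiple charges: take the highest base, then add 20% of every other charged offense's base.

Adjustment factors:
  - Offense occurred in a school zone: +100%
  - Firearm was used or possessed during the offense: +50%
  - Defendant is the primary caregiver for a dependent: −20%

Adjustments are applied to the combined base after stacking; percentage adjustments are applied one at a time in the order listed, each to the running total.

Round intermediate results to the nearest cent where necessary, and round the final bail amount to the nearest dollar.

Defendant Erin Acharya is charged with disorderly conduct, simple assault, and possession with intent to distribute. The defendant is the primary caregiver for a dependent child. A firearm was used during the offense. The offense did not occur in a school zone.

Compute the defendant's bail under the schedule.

Base amounts from the schedule: disorderly conduct $2000; simple assault $7000; possession with intent to distribute $28550.
Stacking rule: highest base plus 20% of each additional charge. Highest is possession with intent to distribute at $28550. Additional: $2000 × 20% = $400; $7000 × 20% = $1400. Combined base = $28550 + $1800 = $30350.
Firearm was used or possessed during the offense (+50%): $30350 × 1.5 = $45525.
Defendant is the primary caregiver for a dependent (−20%): $45525 × 0.8 = $36420.

$36420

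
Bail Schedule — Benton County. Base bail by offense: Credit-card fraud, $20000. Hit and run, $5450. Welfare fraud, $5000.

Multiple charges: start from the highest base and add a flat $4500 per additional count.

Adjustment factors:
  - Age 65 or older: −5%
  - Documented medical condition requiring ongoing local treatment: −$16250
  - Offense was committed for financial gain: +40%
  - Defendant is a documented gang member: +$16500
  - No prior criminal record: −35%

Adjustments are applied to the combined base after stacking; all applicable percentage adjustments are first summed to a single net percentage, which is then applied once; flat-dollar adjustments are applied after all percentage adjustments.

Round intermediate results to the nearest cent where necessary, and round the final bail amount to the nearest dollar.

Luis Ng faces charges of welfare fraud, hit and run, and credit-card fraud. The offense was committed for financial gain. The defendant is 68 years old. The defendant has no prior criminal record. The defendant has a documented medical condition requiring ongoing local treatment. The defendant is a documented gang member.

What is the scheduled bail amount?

Base amounts from the schedule: welfare fraud $5000; hit and run $5450; credit-card fraud $20000.
Stacking rule: highest base plus $4500 per additional charge. Highest is credit-card fraud at $20000; 2 additional charges → +$9000. Combined base = $29000.
Net percentage adjustment: −5% +40% −35% = +0%. $29000 × 1 = $29000.
Documented medical condition requiring ongoing local treatment (−$16250 flat): $29000 − $16250 = $12750.
Defendant is a documented gang member (+$16500 flat): $12750 + $16500 = $29250.

$29250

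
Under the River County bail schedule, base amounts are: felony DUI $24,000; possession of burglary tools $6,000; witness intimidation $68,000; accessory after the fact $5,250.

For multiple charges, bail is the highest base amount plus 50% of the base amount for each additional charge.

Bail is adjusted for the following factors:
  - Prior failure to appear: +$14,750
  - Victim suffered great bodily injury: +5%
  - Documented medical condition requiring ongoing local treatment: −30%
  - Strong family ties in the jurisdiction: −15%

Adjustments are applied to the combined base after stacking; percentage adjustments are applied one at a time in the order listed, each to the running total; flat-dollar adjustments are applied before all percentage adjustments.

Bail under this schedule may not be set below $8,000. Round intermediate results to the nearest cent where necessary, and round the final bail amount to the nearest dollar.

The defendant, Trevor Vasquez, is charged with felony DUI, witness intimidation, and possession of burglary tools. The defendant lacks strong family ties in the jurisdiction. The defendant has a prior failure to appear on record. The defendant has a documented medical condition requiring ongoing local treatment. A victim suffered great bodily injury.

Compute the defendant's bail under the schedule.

Base amounts from the schedule: felony DUI $24,000; witness intimidation $68,000; possession of burglary tools $6,000.
Stacking rule: highest base plus 50% of each additional charge. Highest is witness intimidation at $68,000. Additional: $24,000 × 50% = $12,000; $6,000 × 50% = $3,000. Combined base = $68,000 + $15,000 = $83,000.
Prior failure to appear (+$14,750 flat): $83,000 + $14,750 = $97,750.
Victim suffered great bodily injury (+5%): $97,750 × 1.05 = $102,637.50.
Documented medical condition requiring ongoing local treatment (−30%): $102,637.50 × 0.7 = $71,846.25.
$71,846.25 is at or above the $8,000 minimum.
Rounded to the nearest dollar: $71,846.

$71,846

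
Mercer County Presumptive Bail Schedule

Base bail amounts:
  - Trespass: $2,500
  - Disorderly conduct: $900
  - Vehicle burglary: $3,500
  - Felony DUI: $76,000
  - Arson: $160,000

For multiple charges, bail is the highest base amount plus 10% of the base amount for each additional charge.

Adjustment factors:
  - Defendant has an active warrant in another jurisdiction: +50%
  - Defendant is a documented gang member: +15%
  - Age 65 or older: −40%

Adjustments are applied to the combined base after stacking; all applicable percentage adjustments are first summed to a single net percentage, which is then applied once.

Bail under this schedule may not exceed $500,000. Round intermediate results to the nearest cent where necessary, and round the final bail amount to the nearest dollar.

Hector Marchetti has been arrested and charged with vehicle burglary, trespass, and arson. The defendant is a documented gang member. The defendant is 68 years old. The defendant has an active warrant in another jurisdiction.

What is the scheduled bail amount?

$200,750

Base amounts from the schedule: vehicle burglary $3,500; trespass $2,500; arson $160,000.
Stacking rule: highest base plus 10% of each additional charge. Highest is arson at $160,000. Additional: $3,500 × 10% = $350; $2,500 × 10% = $250. Combined base = $160,000 + $600 = $160,600.
Net percentage adjustment: +50% +15% −40% = +25%. $160,600 × 1.25 = $200,750.
$200,750 is within the $500,000 maximum.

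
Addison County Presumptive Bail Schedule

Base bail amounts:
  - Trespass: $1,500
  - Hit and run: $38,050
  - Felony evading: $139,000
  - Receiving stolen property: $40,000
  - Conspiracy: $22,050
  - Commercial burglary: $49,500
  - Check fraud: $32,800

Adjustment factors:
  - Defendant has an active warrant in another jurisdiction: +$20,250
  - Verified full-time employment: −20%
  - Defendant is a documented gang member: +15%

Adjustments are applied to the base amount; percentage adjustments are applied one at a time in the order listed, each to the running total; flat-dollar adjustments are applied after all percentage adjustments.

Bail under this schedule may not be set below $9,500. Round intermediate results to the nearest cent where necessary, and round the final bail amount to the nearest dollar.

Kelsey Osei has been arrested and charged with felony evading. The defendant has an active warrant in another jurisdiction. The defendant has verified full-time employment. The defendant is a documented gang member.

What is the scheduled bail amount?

Base amounts from the schedule: felony evading $139,000.
Single charge. Combined base = $139,000.
Verified full-time employment (−20%): $139,000 × 0.8 = $111,200.
Defendant is a documented gang member (+15%): $111,200 × 1.15 = $127,880.
Defendant has an active warrant in another jurisdiction (+$20,250 flat): $127,880 + $20,250 = $148,130.
$148,130 is at or above the $9,500 minimum.

$148,130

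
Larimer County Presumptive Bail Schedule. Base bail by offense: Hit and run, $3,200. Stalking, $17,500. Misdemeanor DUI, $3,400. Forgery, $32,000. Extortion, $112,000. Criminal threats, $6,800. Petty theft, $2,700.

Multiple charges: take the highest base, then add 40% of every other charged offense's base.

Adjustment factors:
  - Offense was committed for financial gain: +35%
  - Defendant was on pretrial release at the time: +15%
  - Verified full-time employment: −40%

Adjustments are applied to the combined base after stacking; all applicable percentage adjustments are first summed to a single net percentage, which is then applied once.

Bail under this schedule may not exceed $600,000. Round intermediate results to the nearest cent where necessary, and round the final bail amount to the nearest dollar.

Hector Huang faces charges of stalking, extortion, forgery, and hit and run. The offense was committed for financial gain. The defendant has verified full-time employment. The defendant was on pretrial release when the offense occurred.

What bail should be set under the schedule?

Base amounts from the schedule: stalking $17,500; extortion $112,000; forgery $32,000; hit and run $3,200.
Stacking rule: highest base plus 40% of each additional charge. Highest is extortion at $112,000. Additional: $17,500 × 40% = $7,000; $32,000 × 40% = $12,800; $3,200 × 40% = $1,280. Combined base = $112,000 + $21,080 = $133,080.
Net percentage adjustment: +35% +15% −40% = +10%. $133,080 × 1.1 = $146,388.
$146,388 is within the $600,000 maximum.

$146,388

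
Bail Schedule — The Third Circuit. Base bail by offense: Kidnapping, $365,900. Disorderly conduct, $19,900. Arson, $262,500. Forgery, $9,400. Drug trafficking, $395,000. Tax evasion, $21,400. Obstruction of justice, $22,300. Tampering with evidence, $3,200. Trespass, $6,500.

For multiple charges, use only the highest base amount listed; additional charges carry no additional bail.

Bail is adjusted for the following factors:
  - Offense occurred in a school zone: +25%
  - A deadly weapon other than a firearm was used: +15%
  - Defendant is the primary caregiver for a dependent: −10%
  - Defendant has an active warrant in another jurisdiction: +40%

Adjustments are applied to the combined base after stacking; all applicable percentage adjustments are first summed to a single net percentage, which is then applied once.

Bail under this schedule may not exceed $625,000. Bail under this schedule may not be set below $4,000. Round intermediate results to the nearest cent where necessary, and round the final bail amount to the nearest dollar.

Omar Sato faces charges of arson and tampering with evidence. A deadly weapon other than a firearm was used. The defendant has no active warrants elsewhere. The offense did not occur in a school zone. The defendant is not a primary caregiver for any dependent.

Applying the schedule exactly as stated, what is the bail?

Base amounts from the schedule: arson $262,500; tampering with evidence $3,200.
Stacking rule: use the highest base only. Highest is arson at $262,500. Combined base = $262,500.
A deadly weapon other than a firearm was used (+15%): $262,500 × 1.15 = $301,875.
$301,875 is within the $625,000 maximum.
$301,875 is at or above the $4,000 minimum.

$301,875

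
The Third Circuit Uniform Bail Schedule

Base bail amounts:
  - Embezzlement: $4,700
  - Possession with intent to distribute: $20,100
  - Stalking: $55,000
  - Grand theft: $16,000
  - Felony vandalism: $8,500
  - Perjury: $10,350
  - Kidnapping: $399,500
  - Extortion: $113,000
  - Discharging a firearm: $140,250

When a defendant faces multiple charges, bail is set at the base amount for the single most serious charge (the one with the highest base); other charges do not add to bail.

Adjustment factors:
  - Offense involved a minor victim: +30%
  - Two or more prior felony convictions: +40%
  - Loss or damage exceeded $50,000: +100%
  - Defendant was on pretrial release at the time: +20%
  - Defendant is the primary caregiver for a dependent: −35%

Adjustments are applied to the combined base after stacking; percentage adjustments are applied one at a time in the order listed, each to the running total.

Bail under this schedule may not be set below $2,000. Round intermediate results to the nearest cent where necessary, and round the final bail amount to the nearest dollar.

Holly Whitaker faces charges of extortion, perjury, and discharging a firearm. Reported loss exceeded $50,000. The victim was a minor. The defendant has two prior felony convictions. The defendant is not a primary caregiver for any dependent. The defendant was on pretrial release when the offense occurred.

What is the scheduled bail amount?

Base amounts from the schedule: extortion $113,000; perjury $10,350; discharging a firearm $140,250.
Stacking rule: use the highest base only. Highest is discharging a firearm at $140,250. Combined base = $140,250.
Offense involved a minor victim (+30%): $140,250 × 1.3 = $182,325.
Two or more prior felony convictions (+40%): $182,325 × 1.4 = $255,255.
Loss or damage exceeded $50,000 (+100%): $255,255 × 2 = $510,510.
Defendant was on pretrial release at the time (+20%): $510,510 × 1.2 = $612,612.
$612,612 is at or above the $2,000 minimum.

$612,612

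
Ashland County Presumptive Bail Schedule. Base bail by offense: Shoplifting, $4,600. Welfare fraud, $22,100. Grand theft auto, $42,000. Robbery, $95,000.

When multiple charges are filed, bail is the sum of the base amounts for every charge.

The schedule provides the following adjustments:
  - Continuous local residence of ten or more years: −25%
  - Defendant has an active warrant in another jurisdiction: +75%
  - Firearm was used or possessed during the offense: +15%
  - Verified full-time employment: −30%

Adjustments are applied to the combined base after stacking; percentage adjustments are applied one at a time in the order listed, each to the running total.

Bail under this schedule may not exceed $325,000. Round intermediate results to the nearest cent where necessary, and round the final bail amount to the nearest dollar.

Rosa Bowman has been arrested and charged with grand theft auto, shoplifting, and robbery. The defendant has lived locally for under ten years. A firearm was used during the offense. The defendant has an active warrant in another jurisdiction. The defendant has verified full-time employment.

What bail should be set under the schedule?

Base amounts from the schedule: grand theft auto $42,000; shoplifting $4,600; robbery $95,000.
Stacking rule: sum of all bases. $42,000 + $4,600 + $95,000 = $141,600.
Defendant has an active warrant in another jurisdiction (+75%): $141,600 × 1.75 = $247,800.
Firearm was used or possessed during the offense (+15%): $247,800 × 1.15 = $284,970.
Verified full-time employment (−30%): $284,970 × 0.7 = $199,479.
$199,479 is within the $325,000 maximum.

$199,479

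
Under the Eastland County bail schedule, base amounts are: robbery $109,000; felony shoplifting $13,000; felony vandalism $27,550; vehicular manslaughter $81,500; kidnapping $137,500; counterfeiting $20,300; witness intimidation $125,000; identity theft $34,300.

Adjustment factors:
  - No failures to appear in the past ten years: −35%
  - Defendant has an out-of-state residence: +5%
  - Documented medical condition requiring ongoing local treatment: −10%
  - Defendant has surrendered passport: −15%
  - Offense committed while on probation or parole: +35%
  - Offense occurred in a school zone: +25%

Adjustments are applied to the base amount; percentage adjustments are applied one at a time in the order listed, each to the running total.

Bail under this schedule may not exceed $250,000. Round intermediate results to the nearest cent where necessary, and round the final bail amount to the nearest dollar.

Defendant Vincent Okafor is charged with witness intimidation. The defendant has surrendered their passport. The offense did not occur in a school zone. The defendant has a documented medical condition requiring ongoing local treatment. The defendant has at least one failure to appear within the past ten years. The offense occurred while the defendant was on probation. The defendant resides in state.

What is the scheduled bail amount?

$129,094

Base amounts from the schedule: witness intimidation $125,000.
Single charge. Combined base = $125,000.
Documented medical condition requiring ongoing local treatment (−10%): $125,000 × 0.9 = $112,500.
Defendant has surrendered passport (−15%): $112,500 × 0.85 = $95,625.
Offense committed while on probation or parole (+35%): $95,625 × 1.35 = $129,093.75.
$129,093.75 is within the $250,000 maximum.
Rounded to the nearest dollar: $129,094.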